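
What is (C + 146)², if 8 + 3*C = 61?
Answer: 241081/9 ≈ 26787.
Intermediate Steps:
C = 53/3 (C = -8/3 + (⅓)*61 = -8/3 + 61/3 = 53/3 ≈ 17.667)
(C + 146)² = (53/3 + 146)² = (491/3)² = 241081/9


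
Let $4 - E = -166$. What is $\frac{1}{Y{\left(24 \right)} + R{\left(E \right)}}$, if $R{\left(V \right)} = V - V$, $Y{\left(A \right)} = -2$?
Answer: $- \frac{1}{2} \approx -0.5$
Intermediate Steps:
$E = 170$ ($E = 4 - -166 = 4 + 166 = 170$)
$R{\left(V \right)} = 0$
$\frac{1}{Y{\left(24 \right)} + R{\left(E \right)}} = \frac{1}{-2 + 0} = \frac{1}{-2} = - \frac{1}{2}$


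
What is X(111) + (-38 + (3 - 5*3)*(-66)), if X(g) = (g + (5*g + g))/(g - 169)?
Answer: 42955/58 ≈ 740.60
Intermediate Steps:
X(g) = 7*g/(-169 + g) (X(g) = (g + 6*g)/(-169 + g) = (7*g)/(-169 + g) = 7*g/(-169 + g))
X(111) + (-38 + (3 - 5*3)*(-66)) = 7*111/(-169 + 111) + (-38 + (3 - 5*3)*(-66)) = 7*111/(-58) + (-38 + (3 - 15)*(-66)) = 7*111*(-1/58) + (-38 - 12*(-66)) = -777/58 + (-38 + 792) = -777/58 + 754 = 42955/58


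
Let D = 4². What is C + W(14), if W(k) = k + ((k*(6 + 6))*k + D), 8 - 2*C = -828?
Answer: 2800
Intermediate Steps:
C = 418 (C = 4 - ½*(-828) = 4 + 414 = 418)
D = 16
W(k) = 16 + k + 12*k² (W(k) = k + ((k*(6 + 6))*k + 16) = k + ((k*12)*k + 16) = k + ((12*k)*k + 16) = k + (12*k² + 16) = k + (16 + 12*k²) = 16 + k + 12*k²)
C + W(14) = 418 + (16 + 14 + 12*14²) = 418 + (16 + 14 + 12*196) = 418 + (16 + 14 + 2352) = 418 + 2382 = 2800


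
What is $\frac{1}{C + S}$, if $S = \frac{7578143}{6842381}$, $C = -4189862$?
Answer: $- \frac{6842381}{28668624563279} \approx -2.3867 \cdot 10^{-7}$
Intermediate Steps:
$S = \frac{7578143}{6842381}$ ($S = 7578143 \cdot \frac{1}{6842381} = \frac{7578143}{6842381} \approx 1.1075$)
$\frac{1}{C + S} = \frac{1}{-4189862 + \frac{7578143}{6842381}} = \frac{1}{- \frac{28668624563279}{6842381}} = - \frac{6842381}{28668624563279}$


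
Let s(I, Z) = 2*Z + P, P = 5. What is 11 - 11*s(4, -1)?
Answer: -22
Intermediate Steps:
s(I, Z) = 5 + 2*Z (s(I, Z) = 2*Z + 5 = 5 + 2*Z)
11 - 11*s(4, -1) = 11 - 11*(5 + 2*(-1)) = 11 - 11*(5 - 2) = 11 - 11*3 = 11 - 33 = -22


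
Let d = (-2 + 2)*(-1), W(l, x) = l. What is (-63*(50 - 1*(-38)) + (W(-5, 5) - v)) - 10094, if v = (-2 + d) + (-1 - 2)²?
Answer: -15650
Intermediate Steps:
d = 0 (d = 0*(-1) = 0)
v = 7 (v = (-2 + 0) + (-1 - 2)² = -2 + (-3)² = -2 + 9 = 7)
(-63*(50 - 1*(-38)) + (W(-5, 5) - v)) - 10094 = (-63*(50 - 1*(-38)) + (-5 - 1*7)) - 10094 = (-63*(50 + 38) + (-5 - 7)) - 10094 = (-63*88 - 12) - 10094 = (-5544 - 12) - 10094 = -5556 - 10094 = -15650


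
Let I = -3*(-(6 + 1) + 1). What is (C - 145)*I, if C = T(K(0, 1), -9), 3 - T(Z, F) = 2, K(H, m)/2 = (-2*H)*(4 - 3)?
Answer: -2592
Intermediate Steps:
K(H, m) = -4*H (K(H, m) = 2*((-2*H)*(4 - 3)) = 2*(-2*H*1) = 2*(-2*H) = -4*H)
T(Z, F) = 1 (T(Z, F) = 3 - 1*2 = 3 - 2 = 1)
C = 1
I = 18 (I = -3*(-1*7 + 1) = -3*(-7 + 1) = -3*(-6) = 18)
(C - 145)*I = (1 - 145)*18 = -144*18 = -2592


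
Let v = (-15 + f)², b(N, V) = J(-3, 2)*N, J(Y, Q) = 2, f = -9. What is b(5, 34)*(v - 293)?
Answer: 2830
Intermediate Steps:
b(N, V) = 2*N
v = 576 (v = (-15 - 9)² = (-24)² = 576)
b(5, 34)*(v - 293) = (2*5)*(576 - 293) = 10*283 = 2830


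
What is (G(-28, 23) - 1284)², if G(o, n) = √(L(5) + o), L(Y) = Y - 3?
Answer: (1284 - I*√26)² ≈ 1.6486e+6 - 1.309e+4*I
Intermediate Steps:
L(Y) = -3 + Y
G(o, n) = √(2 + o) (G(o, n) = √((-3 + 5) + o) = √(2 + o))
(G(-28, 23) - 1284)² = (√(2 - 28) - 1284)² = (√(-26) - 1284)² = (I*√26 - 1284)² = (-1284 + I*√26)²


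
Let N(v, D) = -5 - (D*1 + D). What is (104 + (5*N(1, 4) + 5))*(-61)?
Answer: -2684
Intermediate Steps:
N(v, D) = -5 - 2*D (N(v, D) = -5 - (D + D) = -5 - 2*D)
(104 + (5*N(1, 4) + 5))*(-61) = (104 + (5*(-5 - 2*4) + 5))*(-61) = (104 + (5*(-5 - 8) + 5))*(-61) = (104 + (5*(-13) + 5))*(-61) = (104 + (-65 + 5))*(-61) = (104 - 60)*(-61) = 44*(-61) = -2684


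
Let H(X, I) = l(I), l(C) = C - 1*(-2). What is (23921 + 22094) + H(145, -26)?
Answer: 45991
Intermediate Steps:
l(C) = 2 + C (l(C) = C + 2 = 2 + C)
H(X, I) = 2 + I
(23921 + 22094) + H(145, -26) = (23921 + 22094) + (2 - 26) = 46015 - 24 = 45991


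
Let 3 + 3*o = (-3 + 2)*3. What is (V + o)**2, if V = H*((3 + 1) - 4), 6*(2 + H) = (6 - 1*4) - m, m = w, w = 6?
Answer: 4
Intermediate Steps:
m = 6
H = -8/3 (H = -2 + ((6 - 1*4) - 1*6)/6 = -2 + ((6 - 4) - 6)/6 = -2 + (2 - 6)/6 = -2 + (1/6)*(-4) = -2 - 2/3 = -8/3 ≈ -2.6667)
V = 0 (V = -8*((3 + 1) - 4)/3 = -8*(4 - 4)/3 = -8/3*0 = 0)
o = -2 (o = -1 + ((-3 + 2)*3)/3 = -1 + (-1*3)/3 = -1 + (1/3)*(-3) = -1 - 1 = -2)
(V + o)**2 = (0 - 2)**2 = (-2)**2 = 4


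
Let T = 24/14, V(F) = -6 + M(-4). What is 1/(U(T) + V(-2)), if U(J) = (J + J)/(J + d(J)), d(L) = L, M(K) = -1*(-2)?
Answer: -⅓ ≈ -0.33333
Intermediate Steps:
M(K) = 2
V(F) = -4 (V(F) = -6 + 2 = -4)
T = 12/7 (T = 24*(1/14) = 12/7 ≈ 1.7143)
U(J) = 1 (U(J) = (J + J)/(J + J) = (2*J)/((2*J)) = (2*J)*(1/(2*J)) = 1)
1/(U(T) + V(-2)) = 1/(1 - 4) = 1/(-3) = -⅓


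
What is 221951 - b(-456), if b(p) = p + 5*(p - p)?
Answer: 222407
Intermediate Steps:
b(p) = p (b(p) = p + 5*0 = p + 0 = p)
221951 - b(-456) = 221951 - 1*(-456) = 221951 + 456 = 222407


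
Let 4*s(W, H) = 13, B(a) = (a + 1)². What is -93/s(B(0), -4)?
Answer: -372/13 ≈ -28.615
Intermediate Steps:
B(a) = (1 + a)²
s(W, H) = 13/4 (s(W, H) = (¼)*13 = 13/4)
-93/s(B(0), -4) = -93/13/4 = -93*4/13 = -372/13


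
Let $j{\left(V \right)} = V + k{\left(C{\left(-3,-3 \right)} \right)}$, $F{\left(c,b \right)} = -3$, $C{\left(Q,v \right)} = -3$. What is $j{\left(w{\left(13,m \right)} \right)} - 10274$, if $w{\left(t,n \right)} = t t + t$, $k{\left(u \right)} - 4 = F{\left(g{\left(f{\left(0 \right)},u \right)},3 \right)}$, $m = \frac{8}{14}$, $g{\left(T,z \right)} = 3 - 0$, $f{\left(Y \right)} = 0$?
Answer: $-10091$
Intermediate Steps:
$g{\left(T,z \right)} = 3$ ($g{\left(T,z \right)} = 3 + 0 = 3$)
$m = \frac{4}{7}$ ($m = 8 \cdot \frac{1}{14} = \frac{4}{7} \approx 0.57143$)
$k{\left(u \right)} = 1$ ($k{\left(u \right)} = 4 - 3 = 1$)
$w{\left(t,n \right)} = t + t^{2}$ ($w{\left(t,n \right)} = t^{2} + t = t + t^{2}$)
$j{\left(V \right)} = 1 + V$ ($j{\left(V \right)} = V + 1 = 1 + V$)
$j{\left(w{\left(13,m \right)} \right)} - 10274 = \left(1 + 13 \left(1 + 13\right)\right) - 10274 = \left(1 + 13 \cdot 14\right) - 10274 = \left(1 + 182\right) - 10274 = 183 - 10274 = -10091$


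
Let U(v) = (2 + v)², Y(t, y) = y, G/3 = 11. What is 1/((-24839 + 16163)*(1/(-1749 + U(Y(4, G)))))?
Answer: 131/2169 ≈ 0.060396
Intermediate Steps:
G = 33 (G = 3*11 = 33)
1/((-24839 + 16163)*(1/(-1749 + U(Y(4, G))))) = 1/((-24839 + 16163)*(1/(-1749 + (2 + 33)²))) = 1/((-8676)*(1/(-1749 + 35²))) = -1/(8676*(1/(-1749 + 1225))) = -1/(8676*(1/(-524))) = -1/(8676*(-1/524)) = -1/8676*(-524) = 131/2169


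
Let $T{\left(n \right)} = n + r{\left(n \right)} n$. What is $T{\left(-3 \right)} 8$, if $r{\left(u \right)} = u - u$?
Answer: $-24$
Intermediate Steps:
$r{\left(u \right)} = 0$
$T{\left(n \right)} = n$ ($T{\left(n \right)} = n + 0 n = n + 0 = n$)
$T{\left(-3 \right)} 8 = \left(-3\right) 8 = -24$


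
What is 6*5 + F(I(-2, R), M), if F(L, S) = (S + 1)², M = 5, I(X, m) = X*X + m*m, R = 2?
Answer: 66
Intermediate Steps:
I(X, m) = X² + m²
F(L, S) = (1 + S)²
6*5 + F(I(-2, R), M) = 6*5 + (1 + 5)² = 30 + 6² = 30 + 36 = 66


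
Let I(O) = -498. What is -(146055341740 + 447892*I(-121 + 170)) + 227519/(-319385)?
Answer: -46576646428620259/319385 ≈ -1.4583e+11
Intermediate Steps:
-(146055341740 + 447892*I(-121 + 170)) + 227519/(-319385) = -447892/(1/(-498 + 326095)) + 227519/(-319385) = -447892/(1/325597) + 227519*(-1/319385) = -447892/1/325597 - 227519/319385 = -447892*325597 - 227519/319385 = -145832291524 - 227519/319385 = -46576646428620259/319385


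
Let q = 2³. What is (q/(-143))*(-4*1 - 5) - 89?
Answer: -12655/143 ≈ -88.496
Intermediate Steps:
q = 8
(q/(-143))*(-4*1 - 5) - 89 = (8/(-143))*(-4*1 - 5) - 89 = (8*(-1/143))*(-4 - 5) - 89 = -8/143*(-9) - 89 = 72/143 - 89 = -12655/143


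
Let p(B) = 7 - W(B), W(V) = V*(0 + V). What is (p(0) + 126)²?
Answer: 17689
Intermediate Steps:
W(V) = V² (W(V) = V*V = V²)
p(B) = 7 - B²
(p(0) + 126)² = ((7 - 1*0²) + 126)² = ((7 - 1*0) + 126)² = ((7 + 0) + 126)² = (7 + 126)² = 133² = 17689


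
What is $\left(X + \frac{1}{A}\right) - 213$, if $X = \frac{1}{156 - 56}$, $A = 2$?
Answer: $- \frac{21249}{100} \approx -212.49$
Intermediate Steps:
$X = \frac{1}{100} \approx 0.01$
$\left(X + \frac{1}{A}\right) - 213 = \left(\frac{1}{100} + \frac{1}{2}\right) - 213 = \frac{51}{100} - 213 = - \frac{21249}{100}$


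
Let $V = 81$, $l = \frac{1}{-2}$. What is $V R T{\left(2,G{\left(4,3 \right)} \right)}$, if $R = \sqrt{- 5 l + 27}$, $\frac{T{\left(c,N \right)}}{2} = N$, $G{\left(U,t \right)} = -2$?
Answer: $- 162 \sqrt{118} \approx -1759.8$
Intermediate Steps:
$l = - \frac{1}{2} \approx -0.5$
$T{\left(c,N \right)} = 2 N$
$R = \frac{\sqrt{118}}{2}$ ($R = \sqrt{\left(-5\right) \left(- \frac{1}{2}\right) + 27} = \sqrt{\frac{5}{2} + 27} = \sqrt{\frac{59}{2}} = \frac{\sqrt{118}}{2} \approx 5.4314$)
$V R T{\left(2,G{\left(4,3 \right)} \right)} = 81 \frac{\sqrt{118}}{2} \cdot 2 \left(-2\right) = \frac{81 \sqrt{118}}{2} \left(-4\right) = - 162 \sqrt{118}$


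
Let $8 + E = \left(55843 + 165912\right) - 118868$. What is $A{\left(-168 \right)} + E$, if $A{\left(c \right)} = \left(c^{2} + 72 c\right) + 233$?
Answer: $119240$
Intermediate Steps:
$E = 102879$ ($E = -8 + \left(\left(55843 + 165912\right) - 118868\right) = -8 + \left(221755 - 118868\right) = -8 + 102887 = 102879$)
$A{\left(c \right)} = 233 + c^{2} + 72 c$
$A{\left(-168 \right)} + E = \left(233 + \left(-168\right)^{2} + 72 \left(-168\right)\right) + 102879 = \left(233 + 28224 - 12096\right) + 102879 = 16361 + 102879 = 119240$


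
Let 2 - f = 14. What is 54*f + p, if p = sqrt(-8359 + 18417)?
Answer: -648 + sqrt(10058) ≈ -547.71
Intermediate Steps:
f = -12 (f = 2 - 1*14 = 2 - 14 = -12)
p = sqrt(10058) ≈ 100.29
54*f + p = 54*(-12) + sqrt(10058) = -648 + sqrt(10058)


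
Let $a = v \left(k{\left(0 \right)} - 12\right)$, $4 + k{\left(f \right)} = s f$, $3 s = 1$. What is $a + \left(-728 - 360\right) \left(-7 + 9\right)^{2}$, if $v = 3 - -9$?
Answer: $-4544$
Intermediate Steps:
$s = \frac{1}{3}$ ($s = \frac{1}{3} \cdot 1 = \frac{1}{3} \approx 0.33333$)
$k{\left(f \right)} = -4 + \frac{f}{3}$
$v = 12$ ($v = 3 + 9 = 12$)
$a = -192$ ($a = 12 \left(\left(-4 + \frac{1}{3} \cdot 0\right) - 12\right) = 12 \left(\left(-4 + 0\right) - 12\right) = 12 \left(-4 - 12\right) = 12 \left(-16\right) = -192$)
$a + \left(-728 - 360\right) \left(-7 + 9\right)^{2} = -192 + \left(-728 - 360\right) \left(-7 + 9\right)^{2} = -192 + \left(-728 - 360\right) 2^{2} = -192 - 4352 = -4544$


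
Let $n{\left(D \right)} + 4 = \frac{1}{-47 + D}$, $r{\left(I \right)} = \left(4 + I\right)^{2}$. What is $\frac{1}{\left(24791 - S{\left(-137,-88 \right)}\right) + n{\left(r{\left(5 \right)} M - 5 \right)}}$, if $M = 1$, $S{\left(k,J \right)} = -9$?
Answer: $\frac{29}{719085} \approx 4.0329 \cdot 10^{-5}$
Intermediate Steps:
$n{\left(D \right)} = -4 + \frac{1}{-47 + D}$
$\frac{1}{\left(24791 - S{\left(-137,-88 \right)}\right) + n{\left(r{\left(5 \right)} M - 5 \right)}} = \frac{1}{\left(24791 - -9\right) + \frac{189 - 4 \left(\left(4 + 5\right)^{2} \cdot 1 - 5\right)}{-47 - \left(5 - \left(4 + 5\right)^{2} \cdot 1\right)}} = \frac{1}{\left(24791 + 9\right) + \frac{189 - 4 \left(9^{2} \cdot 1 - 5\right)}{-47 - \left(5 - 9^{2} \cdot 1\right)}} = \frac{1}{24800 + \frac{189 - 4 \left(81 \cdot 1 - 5\right)}{-47 + \left(81 \cdot 1 - 5\right)}} = \frac{1}{24800 + \frac{189 - 4 \left(81 - 5\right)}{-47 + \left(81 - 5\right)}} = \frac{1}{24800 + \frac{189 - 304}{-47 + 76}} = \frac{1}{24800 + \frac{189 - 304}{29}} = \frac{1}{24800 + \frac{1}{29} \left(-115\right)} = \frac{1}{24800 - \frac{115}{29}} = \frac{1}{\frac{719085}{29}} = \frac{29}{719085}$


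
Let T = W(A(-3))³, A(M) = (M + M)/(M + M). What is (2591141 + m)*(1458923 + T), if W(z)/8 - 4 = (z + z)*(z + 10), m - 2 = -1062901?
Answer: 15982102676070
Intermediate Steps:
m = -1062899 (m = 2 - 1062901 = -1062899)
A(M) = 1 (A(M) = (2*M)/((2*M)) = (2*M)*(1/(2*M)) = 1)
W(z) = 32 + 16*z*(10 + z) (W(z) = 32 + 8*((z + z)*(z + 10)) = 32 + 8*((2*z)*(10 + z)) = 32 + 8*(2*z*(10 + z)) = 32 + 16*z*(10 + z))
T = 8998912 (T = (32 + 16*1² + 160*1)³ = (32 + 16*1 + 160)³ = (32 + 16 + 160)³ = 208³ = 8998912)
(2591141 + m)*(1458923 + T) = (2591141 - 1062899)*(1458923 + 8998912) = 1528242*10457835 = 15982102676070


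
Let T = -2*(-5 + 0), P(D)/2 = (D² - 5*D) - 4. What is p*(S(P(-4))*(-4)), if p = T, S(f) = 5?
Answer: -200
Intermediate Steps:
P(D) = -8 - 10*D + 2*D² (P(D) = 2*((D² - 5*D) - 4) = 2*(-4 + D² - 5*D) = -8 - 10*D + 2*D²)
T = 10 (T = -2*(-5) = 10)
p = 10
p*(S(P(-4))*(-4)) = 10*(5*(-4)) = 10*(-20) = -200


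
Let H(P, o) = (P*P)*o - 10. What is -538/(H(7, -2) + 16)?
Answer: 269/46 ≈ 5.8478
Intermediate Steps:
H(P, o) = -10 + o*P**2 (H(P, o) = P**2*o - 10 = o*P**2 - 10 = -10 + o*P**2)
-538/(H(7, -2) + 16) = -538/((-10 - 2*7**2) + 16) = -538/((-10 - 2*49) + 16) = -538/((-10 - 98) + 16) = -538/(-108 + 16) = -538/(-92) = -538*(-1/92) = 269/46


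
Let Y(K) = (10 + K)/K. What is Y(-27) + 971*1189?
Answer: 31172030/27 ≈ 1.1545e+6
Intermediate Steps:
Y(K) = (10 + K)/K
Y(-27) + 971*1189 = (10 - 27)/(-27) + 971*1189 = -1/27*(-17) + 1154519 = 17/27 + 1154519 = 31172030/27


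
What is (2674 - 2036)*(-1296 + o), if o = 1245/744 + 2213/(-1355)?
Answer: -138922694141/168020 ≈ -8.2682e+5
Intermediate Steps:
o = 13501/336040 (o = 1245*(1/744) + 2213*(-1/1355) = 415/248 - 2213/1355 = 13501/336040 ≈ 0.040177)
(2674 - 2036)*(-1296 + o) = (2674 - 2036)*(-1296 + 13501/336040) = 638*(-435494339/336040) = -138922694141/168020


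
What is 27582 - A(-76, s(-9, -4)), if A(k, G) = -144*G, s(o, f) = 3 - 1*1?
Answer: 27870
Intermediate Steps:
s(o, f) = 2 (s(o, f) = 3 - 1 = 2)
27582 - A(-76, s(-9, -4)) = 27582 - (-144)*2 = 27582 - 1*(-288) = 27582 + 288 = 27870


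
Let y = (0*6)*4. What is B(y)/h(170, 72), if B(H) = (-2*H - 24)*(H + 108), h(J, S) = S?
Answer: -36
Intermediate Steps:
y = 0 (y = 0*4 = 0)
B(H) = (-24 - 2*H)*(108 + H)
B(y)/h(170, 72) = (-2592 - 240*0 - 2*0²)/72 = (-2592 + 0 - 2*0)*(1/72) = (-2592 + 0 + 0)*(1/72) = -2592*1/72 = -36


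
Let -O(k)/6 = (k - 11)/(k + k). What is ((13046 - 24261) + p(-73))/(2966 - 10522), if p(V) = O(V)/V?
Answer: 59764483/40265924 ≈ 1.4842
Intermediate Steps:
O(k) = -3*(-11 + k)/k (O(k) = -6*(k - 11)/(k + k) = -6*(-11 + k)/(2*k) = -6*(-11 + k)*1/(2*k) = -3*(-11 + k)/k)
p(V) = (-3 + 33/V)/V
((13046 - 24261) + p(-73))/(2966 - 10522) = ((13046 - 24261) + 3*(11 - 1*(-73))/(-73)²)/(2966 - 10522) = (-11215 + 3*(1/5329)*(11 + 73))/(-7556) = (-11215 + 3*(1/5329)*84)*(-1/7556) = (-11215 + 252/5329)*(-1/7556) = -59764483/5329*(-1/7556) = 59764483/40265924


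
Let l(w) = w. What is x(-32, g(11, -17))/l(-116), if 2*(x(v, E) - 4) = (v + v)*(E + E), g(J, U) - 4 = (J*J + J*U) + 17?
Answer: -721/29 ≈ -24.862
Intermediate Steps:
g(J, U) = 21 + J² + J*U (g(J, U) = 4 + ((J*J + J*U) + 17) = 4 + ((J² + J*U) + 17) = 4 + (17 + J² + J*U) = 21 + J² + J*U)
x(v, E) = 4 + 2*E*v (x(v, E) = 4 + ((v + v)*(E + E))/2 = 4 + ((2*v)*(2*E))/2 = 4 + (4*E*v)/2 = 4 + 2*E*v)
x(-32, g(11, -17))/l(-116) = (4 + 2*(21 + 11² + 11*(-17))*(-32))/(-116) = (4 + 2*(21 + 121 - 187)*(-32))*(-1/116) = (4 + 2*(-45)*(-32))*(-1/116) = (4 + 2880)*(-1/116) = 2884*(-1/116) = -721/29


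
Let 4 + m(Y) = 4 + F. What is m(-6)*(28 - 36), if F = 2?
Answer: -16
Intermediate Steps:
m(Y) = 2 (m(Y) = -4 + (4 + 2) = -4 + 6 = 2)
m(-6)*(28 - 36) = 2*(28 - 36) = 2*(-8) = -16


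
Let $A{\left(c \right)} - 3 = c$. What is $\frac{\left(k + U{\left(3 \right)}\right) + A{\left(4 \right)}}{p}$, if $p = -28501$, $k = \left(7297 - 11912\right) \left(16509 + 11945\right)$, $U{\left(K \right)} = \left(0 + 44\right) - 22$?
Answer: $\frac{131315181}{28501} \approx 4607.4$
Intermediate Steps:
$A{\left(c \right)} = 3 + c$
$U{\left(K \right)} = 22$ ($U{\left(K \right)} = 44 - 22 = 22$)
$k = -131315210$ ($k = \left(-4615\right) 28454 = -131315210$)
$\frac{\left(k + U{\left(3 \right)}\right) + A{\left(4 \right)}}{p} = \frac{\left(-131315210 + 22\right) + \left(3 + 4\right)}{-28501} = \left(-131315188 + 7\right) \left(- \frac{1}{28501}\right) = \left(-131315181\right) \left(- \frac{1}{28501}\right) = \frac{131315181}{28501}$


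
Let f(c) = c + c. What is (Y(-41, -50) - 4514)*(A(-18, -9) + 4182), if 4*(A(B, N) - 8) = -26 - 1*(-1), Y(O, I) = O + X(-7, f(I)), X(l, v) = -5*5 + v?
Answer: -19579950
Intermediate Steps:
f(c) = 2*c
X(l, v) = -25 + v
Y(O, I) = -25 + O + 2*I (Y(O, I) = O + (-25 + 2*I) = -25 + O + 2*I)
A(B, N) = 7/4 (A(B, N) = 8 + (-26 - 1*(-1))/4 = 8 + (-26 + 1)/4 = 8 + (¼)*(-25) = 8 - 25/4 = 7/4)
(Y(-41, -50) - 4514)*(A(-18, -9) + 4182) = ((-25 - 41 + 2*(-50)) - 4514)*(7/4 + 4182) = ((-25 - 41 - 100) - 4514)*(16735/4) = (-166 - 4514)*(16735/4) = -4680*16735/4 = -19579950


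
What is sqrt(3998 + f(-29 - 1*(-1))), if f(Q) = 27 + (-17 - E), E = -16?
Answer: 2*sqrt(1006) ≈ 63.435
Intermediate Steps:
f(Q) = 26 (f(Q) = 27 + (-17 - 1*(-16)) = 27 + (-17 + 16) = 27 - 1 = 26)
sqrt(3998 + f(-29 - 1*(-1))) = sqrt(3998 + 26) = sqrt(4024) = 2*sqrt(1006)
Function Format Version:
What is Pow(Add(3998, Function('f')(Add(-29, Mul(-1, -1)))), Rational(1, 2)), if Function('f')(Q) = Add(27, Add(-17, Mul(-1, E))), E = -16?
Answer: Mul(2, Pow(1006, Rational(1, 2))) ≈ 63.435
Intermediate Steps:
Function('f')(Q) = 26 (Function('f')(Q) = Add(27, Add(-17, Mul(-1, -16))) = Add(27, Add(-17, 16)) = Add(27, -1) = 26)
Pow(Add(3998, Function('f')(Add(-29, Mul(-1, -1)))), Rational(1, 2)) = Pow(Add(3998, 26), Rational(1, 2)) = Pow(4024, Rational(1, 2)) = Mul(2, Pow(1006, Rational(1, 2)))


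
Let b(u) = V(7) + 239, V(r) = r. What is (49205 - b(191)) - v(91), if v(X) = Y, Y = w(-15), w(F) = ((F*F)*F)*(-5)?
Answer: 32084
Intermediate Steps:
w(F) = -5*F³ (w(F) = (F²*F)*(-5) = F³*(-5) = -5*F³)
Y = 16875 (Y = -5*(-15)³ = -5*(-3375) = 16875)
v(X) = 16875
b(u) = 246 (b(u) = 7 + 239 = 246)
(49205 - b(191)) - v(91) = (49205 - 1*246) - 1*16875 = (49205 - 246) - 16875 = 48959 - 16875 = 32084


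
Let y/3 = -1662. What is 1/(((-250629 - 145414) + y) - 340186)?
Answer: -1/741215 ≈ -1.3491e-6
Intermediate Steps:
y = -4986 (y = 3*(-1662) = -4986)
1/(((-250629 - 145414) + y) - 340186) = 1/(((-250629 - 145414) - 4986) - 340186) = 1/((-396043 - 4986) - 340186) = 1/(-401029 - 340186) = 1/(-741215) = -1/741215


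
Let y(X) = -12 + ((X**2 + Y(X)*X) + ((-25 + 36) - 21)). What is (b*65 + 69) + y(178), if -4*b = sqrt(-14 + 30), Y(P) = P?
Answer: 63350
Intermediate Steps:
b = -1 (b = -sqrt(-14 + 30)/4 = -sqrt(16)/4 = -1/4*4 = -1)
y(X) = -22 + 2*X**2 (y(X) = -12 + ((X**2 + X*X) + ((-25 + 36) - 21)) = -12 + ((X**2 + X**2) + (11 - 21)) = -12 + (2*X**2 - 10) = -12 + (-10 + 2*X**2) = -22 + 2*X**2)
(b*65 + 69) + y(178) = (-1*65 + 69) + (-22 + 2*178**2) = (-65 + 69) + (-22 + 2*31684) = 4 + (-22 + 63368) = 4 + 63346 = 63350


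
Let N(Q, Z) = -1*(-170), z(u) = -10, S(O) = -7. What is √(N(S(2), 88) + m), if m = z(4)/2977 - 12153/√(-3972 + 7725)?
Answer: √(261981195222240 - 14971177776243*√417)/1241409 ≈ 5.3274*I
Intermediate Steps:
N(Q, Z) = 170
m = -10/2977 - 4051*√417/417 (m = -10/2977 - 12153/√(-3972 + 7725) = -10*1/2977 - 12153*√417/1251 = -10/2977 - 12153*√417/1251 = -10/2977 - 4051*√417/417 ≈ -198.38)
√(N(S(2), 88) + m) = √(170 + (-10/2977 - 4051*√417/417)) = √(506080/2977 - 4051*√417/417)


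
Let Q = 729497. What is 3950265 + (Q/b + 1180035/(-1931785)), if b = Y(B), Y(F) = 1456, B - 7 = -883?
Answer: 2222446953031117/562535792 ≈ 3.9508e+6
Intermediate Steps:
B = -876 (B = 7 - 883 = -876)
b = 1456
3950265 + (Q/b + 1180035/(-1931785)) = 3950265 + (729497/1456 + 1180035/(-1931785)) = 3950265 + (729497*(1/1456) + 1180035*(-1/1931785)) = 3950265 + (729497/1456 - 236007/386357) = 3950265 + 281502646237/562535792 = 2222446953031117/562535792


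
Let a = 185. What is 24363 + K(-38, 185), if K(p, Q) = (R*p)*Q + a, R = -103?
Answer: 748638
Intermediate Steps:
K(p, Q) = 185 - 103*Q*p (K(p, Q) = (-103*p)*Q + 185 = -103*Q*p + 185 = 185 - 103*Q*p)
24363 + K(-38, 185) = 24363 + (185 - 103*185*(-38)) = 24363 + (185 + 724090) = 24363 + 724275 = 748638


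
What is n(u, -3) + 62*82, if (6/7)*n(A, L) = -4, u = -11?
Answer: 15238/3 ≈ 5079.3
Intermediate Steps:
n(A, L) = -14/3 (n(A, L) = (7/6)*(-4) = -14/3)
n(u, -3) + 62*82 = -14/3 + 62*82 = -14/3 + 5084 = 15238/3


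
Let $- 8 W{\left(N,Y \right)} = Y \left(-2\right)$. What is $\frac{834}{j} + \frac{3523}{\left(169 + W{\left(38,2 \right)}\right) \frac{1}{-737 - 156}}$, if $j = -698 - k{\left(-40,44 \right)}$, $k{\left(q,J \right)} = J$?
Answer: $- \frac{2334502301}{125769} \approx -18562.0$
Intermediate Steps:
$W{\left(N,Y \right)} = \frac{Y}{4}$ ($W{\left(N,Y \right)} = - \frac{Y \left(-2\right)}{8} = - \frac{\left(-2\right) Y}{8} = \frac{Y}{4}$)
$j = -742$ ($j = -698 - 44 = -742$)
$\frac{834}{j} + \frac{3523}{\left(169 + W{\left(38,2 \right)}\right) \frac{1}{-737 - 156}} = \frac{834}{-742} + \frac{3523}{\left(169 + \frac{1}{4} \cdot 2\right) \frac{1}{-737 - 156}} = 834 \left(- \frac{1}{742}\right) + \frac{3523}{\left(169 + \frac{1}{2}\right) \frac{1}{-893}} = - \frac{417}{371} + \frac{3523}{\frac{339}{2} \left(- \frac{1}{893}\right)} = - \frac{417}{371} + \frac{3523}{- \frac{339}{1786}} = - \frac{417}{371} + 3523 \left(- \frac{1786}{339}\right) = - \frac{417}{371} - \frac{6292078}{339} = - \frac{2334502301}{125769}$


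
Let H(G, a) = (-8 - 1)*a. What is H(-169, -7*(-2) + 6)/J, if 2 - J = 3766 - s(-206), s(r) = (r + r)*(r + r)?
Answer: -9/8299 ≈ -0.0010845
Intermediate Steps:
s(r) = 4*r² (s(r) = (2*r)*(2*r) = 4*r²)
H(G, a) = -9*a
J = 165980 (J = 2 - (3766 - 4*(-206)²) = 2 - (3766 - 4*42436) = 2 - (3766 - 1*169744) = 2 - (3766 - 169744) = 2 - 1*(-165978) = 2 + 165978 = 165980)
H(-169, -7*(-2) + 6)/J = -9*(-7*(-2) + 6)/165980 = -9*(14 + 6)*(1/165980) = -9*20*(1/165980) = -180*1/165980 = -9/8299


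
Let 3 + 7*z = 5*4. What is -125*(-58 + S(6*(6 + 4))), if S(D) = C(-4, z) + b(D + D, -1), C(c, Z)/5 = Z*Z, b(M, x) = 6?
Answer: 137875/49 ≈ 2813.8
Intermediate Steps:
z = 17/7 (z = -3/7 + (5*4)/7 = -3/7 + (1/7)*20 = -3/7 + 20/7 = 17/7 ≈ 2.4286)
C(c, Z) = 5*Z**2 (C(c, Z) = 5*(Z*Z) = 5*Z**2)
S(D) = 1739/49 (S(D) = 5*(17/7)**2 + 6 = 5*(289/49) + 6 = 1445/49 + 6 = 1739/49)
-125*(-58 + S(6*(6 + 4))) = -125*(-58 + 1739/49) = -125*(-1103/49) = 137875/49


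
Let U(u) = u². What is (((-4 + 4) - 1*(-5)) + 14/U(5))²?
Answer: 19321/625 ≈ 30.914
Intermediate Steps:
(((-4 + 4) - 1*(-5)) + 14/U(5))² = (((-4 + 4) - 1*(-5)) + 14/(5²))² = ((0 + 5) + 14/25)² = (5 + 14*(1/25))² = (5 + 14/25)² = (139/25)² = 19321/625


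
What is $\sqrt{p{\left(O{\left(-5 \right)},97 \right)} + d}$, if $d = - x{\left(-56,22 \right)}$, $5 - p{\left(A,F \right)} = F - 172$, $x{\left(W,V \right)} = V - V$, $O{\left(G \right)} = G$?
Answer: $4 \sqrt{5} \approx 8.9443$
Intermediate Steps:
$x{\left(W,V \right)} = 0$
$p{\left(A,F \right)} = 177 - F$ ($p{\left(A,F \right)} = 5 - \left(F - 172\right) = 5 - \left(-172 + F\right) = 177 - F$)
$d = 0$ ($d = \left(-1\right) 0 = 0$)
$\sqrt{p{\left(O{\left(-5 \right)},97 \right)} + d} = \sqrt{\left(177 - 97\right) + 0} = \sqrt{80 + 0} = \sqrt{80} = 4 \sqrt{5}$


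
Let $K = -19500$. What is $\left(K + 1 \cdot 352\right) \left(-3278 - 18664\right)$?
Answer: $420145416$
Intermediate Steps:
$\left(K + 1 \cdot 352\right) \left(-3278 - 18664\right) = \left(-19500 + 1 \cdot 352\right) \left(-3278 - 18664\right) = \left(-19500 + 352\right) \left(-21942\right) = \left(-19148\right) \left(-21942\right) = 420145416$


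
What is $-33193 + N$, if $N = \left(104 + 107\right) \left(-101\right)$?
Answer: $-54504$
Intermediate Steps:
$N = -21311$ ($N = 211 \left(-101\right) = -21311$)
$-33193 + N = -33193 - 21311 = -54504$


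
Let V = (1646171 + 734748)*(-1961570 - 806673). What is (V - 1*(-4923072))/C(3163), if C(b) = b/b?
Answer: -6590957432245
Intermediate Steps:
V = -6590962355317 (V = 2380919*(-2768243) = -6590962355317)
C(b) = 1
(V - 1*(-4923072))/C(3163) = (-6590962355317 - 1*(-4923072))/1 = (-6590962355317 + 4923072)*1 = -6590957432245*1 = -6590957432245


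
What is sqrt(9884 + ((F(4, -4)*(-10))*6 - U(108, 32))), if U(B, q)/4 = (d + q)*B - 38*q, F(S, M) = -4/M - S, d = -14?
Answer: 4*sqrt(447) ≈ 84.569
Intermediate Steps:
F(S, M) = -S - 4/M
U(B, q) = -152*q + 4*B*(-14 + q) (U(B, q) = 4*((-14 + q)*B - 38*q) = 4*(B*(-14 + q) - 38*q) = 4*(-38*q + B*(-14 + q)) = -152*q + 4*B*(-14 + q))
sqrt(9884 + ((F(4, -4)*(-10))*6 - U(108, 32))) = sqrt(9884 + (((-1*4 - 4/(-4))*(-10))*6 - (-152*32 - 56*108 + 4*108*32))) = sqrt(9884 + (((-4 - 4*(-1/4))*(-10))*6 - (-4864 - 6048 + 13824))) = sqrt(9884 + (((-4 + 1)*(-10))*6 - 1*2912)) = sqrt(9884 + (-3*(-10)*6 - 2912)) = sqrt(9884 + (30*6 - 2912)) = sqrt(9884 + (180 - 2912)) = sqrt(9884 - 2732) = sqrt(7152) = 4*sqrt(447)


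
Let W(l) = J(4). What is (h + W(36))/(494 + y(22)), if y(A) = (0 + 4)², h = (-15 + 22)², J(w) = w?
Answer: 53/510 ≈ 0.10392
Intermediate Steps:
W(l) = 4
h = 49 (h = 7² = 49)
y(A) = 16 (y(A) = 4² = 16)
(h + W(36))/(494 + y(22)) = (49 + 4)/(494 + 16) = 53/510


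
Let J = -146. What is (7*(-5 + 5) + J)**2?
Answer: 21316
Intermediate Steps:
(7*(-5 + 5) + J)**2 = (7*(-5 + 5) - 146)**2 = (7*0 - 146)**2 = (0 - 146)**2 = (-146)**2 = 21316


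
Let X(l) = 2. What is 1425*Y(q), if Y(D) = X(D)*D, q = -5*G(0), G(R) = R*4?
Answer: 0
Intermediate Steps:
G(R) = 4*R
q = 0 (q = -20*0 = -5*0 = 0)
Y(D) = 2*D
1425*Y(q) = 1425*(2*0) = 1425*0 = 0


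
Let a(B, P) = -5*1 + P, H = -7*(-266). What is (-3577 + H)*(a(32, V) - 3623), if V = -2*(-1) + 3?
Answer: 6213445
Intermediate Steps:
V = 5 (V = 2 + 3 = 5)
H = 1862
a(B, P) = -5 + P
(-3577 + H)*(a(32, V) - 3623) = (-3577 + 1862)*((-5 + 5) - 3623) = -1715*(0 - 3623) = -1715*(-3623) = 6213445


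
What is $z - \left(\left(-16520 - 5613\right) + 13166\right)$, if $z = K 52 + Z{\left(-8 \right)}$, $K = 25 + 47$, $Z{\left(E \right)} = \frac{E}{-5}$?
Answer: $\frac{63563}{5} \approx 12713.0$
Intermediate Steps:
$Z{\left(E \right)} = - \frac{E}{5}$ ($Z{\left(E \right)} = E \left(- \frac{1}{5}\right) = - \frac{E}{5}$)
$K = 72$
$z = \frac{18728}{5}$ ($z = 72 \cdot 52 - - \frac{8}{5} = 3744 + \frac{8}{5} = \frac{18728}{5} \approx 3745.6$)
$z - \left(\left(-16520 - 5613\right) + 13166\right) = \frac{18728}{5} - \left(\left(-16520 - 5613\right) + 13166\right) = \frac{18728}{5} - \left(-22133 + 13166\right) = \frac{18728}{5} - -8967 = \frac{18728}{5} + 8967 = \frac{63563}{5}$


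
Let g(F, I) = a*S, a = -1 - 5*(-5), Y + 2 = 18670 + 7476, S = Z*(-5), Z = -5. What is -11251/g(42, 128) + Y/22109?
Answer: -233061959/13265400 ≈ -17.569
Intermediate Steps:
S = 25 (S = -5*(-5) = 25)
Y = 26144 (Y = -2 + (18670 + 7476) = -2 + 26146 = 26144)
a = 24 (a = -1 + 25 = 24)
g(F, I) = 600 (g(F, I) = 24*25 = 600)
-11251/g(42, 128) + Y/22109 = -11251/600 + 26144/22109 = -233061959/13265400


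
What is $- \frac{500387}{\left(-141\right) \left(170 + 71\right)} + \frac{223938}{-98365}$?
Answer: $\frac{41610930077}{3342541065} \approx 12.449$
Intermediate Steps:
$- \frac{500387}{\left(-141\right) \left(170 + 71\right)} + \frac{223938}{-98365} = - \frac{500387}{\left(-141\right) 241} + 223938 \left(- \frac{1}{98365}\right) = - \frac{500387}{-33981} - \frac{223938}{98365} = \left(-500387\right) \left(- \frac{1}{33981}\right) - \frac{223938}{98365} = \frac{500387}{33981} - \frac{223938}{98365} = \frac{41610930077}{3342541065}$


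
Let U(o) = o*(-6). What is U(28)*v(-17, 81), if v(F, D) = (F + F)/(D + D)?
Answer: 952/27 ≈ 35.259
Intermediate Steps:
v(F, D) = F/D (v(F, D) = (2*F)/((2*D)) = (2*F)*(1/(2*D)) = F/D)
U(o) = -6*o
U(28)*v(-17, 81) = (-6*28)*(-17/81) = -(-2856)/81 = -168*(-17/81) = 952/27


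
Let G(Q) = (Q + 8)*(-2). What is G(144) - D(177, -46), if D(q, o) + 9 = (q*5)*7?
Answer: -6490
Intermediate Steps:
D(q, o) = -9 + 35*q (D(q, o) = -9 + (q*5)*7 = -9 + (5*q)*7 = -9 + 35*q)
G(Q) = -16 - 2*Q (G(Q) = (8 + Q)*(-2) = -16 - 2*Q)
G(144) - D(177, -46) = (-16 - 2*144) - (-9 + 35*177) = (-16 - 288) - (-9 + 6195) = -304 - 1*6186 = -304 - 6186 = -6490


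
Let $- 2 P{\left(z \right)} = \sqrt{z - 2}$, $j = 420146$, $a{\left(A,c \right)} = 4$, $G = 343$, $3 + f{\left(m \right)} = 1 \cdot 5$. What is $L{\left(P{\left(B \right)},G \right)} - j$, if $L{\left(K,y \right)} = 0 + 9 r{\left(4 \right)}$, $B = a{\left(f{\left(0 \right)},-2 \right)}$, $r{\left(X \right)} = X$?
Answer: $-420110$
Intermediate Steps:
$f{\left(m \right)} = 2$ ($f{\left(m \right)} = -3 + 1 \cdot 5 = -3 + 5 = 2$)
$B = 4$
$P{\left(z \right)} = - \frac{\sqrt{-2 + z}}{2}$ ($P{\left(z \right)} = - \frac{\sqrt{z - 2}}{2} = - \frac{\sqrt{-2 + z}}{2}$)
$L{\left(K,y \right)} = 36$ ($L{\left(K,y \right)} = 0 + 9 \cdot 4 = 0 + 36 = 36$)
$L{\left(P{\left(B \right)},G \right)} - j = 36 - 420146 = -420110$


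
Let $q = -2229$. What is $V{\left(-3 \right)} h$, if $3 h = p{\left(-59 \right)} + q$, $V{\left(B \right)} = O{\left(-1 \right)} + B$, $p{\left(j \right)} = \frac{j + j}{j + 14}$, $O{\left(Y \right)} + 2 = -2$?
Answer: $\frac{701309}{135} \approx 5194.9$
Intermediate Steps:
$O{\left(Y \right)} = -4$ ($O{\left(Y \right)} = -2 - 2 = -4$)
$p{\left(j \right)} = \frac{2 j}{14 + j}$
$V{\left(B \right)} = -4 + B$
$h = - \frac{100187}{135}$ ($h = \frac{2 \left(-59\right) \frac{1}{14 - 59} - 2229}{3} = \frac{2 \left(-59\right) \frac{1}{-45} - 2229}{3} = \frac{2 \left(-59\right) \left(- \frac{1}{45}\right) - 2229}{3} = \frac{\frac{118}{45} - 2229}{3} = \frac{1}{3} \left(- \frac{100187}{45}\right) = - \frac{100187}{135} \approx -742.13$)
$V{\left(-3 \right)} h = \left(-4 - 3\right) \left(- \frac{100187}{135}\right) = \left(-7\right) \left(- \frac{100187}{135}\right) = \frac{701309}{135}$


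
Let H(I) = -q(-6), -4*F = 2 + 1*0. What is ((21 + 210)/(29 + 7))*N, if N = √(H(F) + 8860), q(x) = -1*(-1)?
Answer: 77*√8859/12 ≈ 603.95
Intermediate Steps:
q(x) = 1
F = -½ (F = -(2 + 1*0)/4 = -(2 + 0)/4 = -¼*2 = -½ ≈ -0.50000)
H(I) = -1 (H(I) = -1*1 = -1)
N = √8859 (N = √(-1 + 8860) = √8859 ≈ 94.122)
((21 + 210)/(29 + 7))*N = ((21 + 210)/(29 + 7))*√8859 = (231/36)*√8859 = (231*(1/36))*√8859 = 77*√8859/12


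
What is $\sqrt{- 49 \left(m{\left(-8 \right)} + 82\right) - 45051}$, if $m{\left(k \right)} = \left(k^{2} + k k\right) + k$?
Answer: $i \sqrt{54949} \approx 234.41 i$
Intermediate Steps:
$m{\left(k \right)} = k + 2 k^{2}$ ($m{\left(k \right)} = \left(k^{2} + k^{2}\right) + k = 2 k^{2} + k = k + 2 k^{2}$)
$\sqrt{- 49 \left(m{\left(-8 \right)} + 82\right) - 45051} = \sqrt{- 49 \left(- 8 \left(1 + 2 \left(-8\right)\right) + 82\right) - 45051} = \sqrt{- 49 \left(- 8 \left(1 - 16\right) + 82\right) - 45051} = \sqrt{- 49 \left(\left(-8\right) \left(-15\right) + 82\right) - 45051} = \sqrt{- 49 \left(120 + 82\right) - 45051} = \sqrt{\left(-49\right) 202 - 45051} = \sqrt{-9898 - 45051} = \sqrt{-54949} = i \sqrt{54949}$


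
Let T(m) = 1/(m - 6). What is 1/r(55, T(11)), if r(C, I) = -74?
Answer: -1/74 ≈ -0.013514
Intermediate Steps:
T(m) = 1/(-6 + m)
1/r(55, T(11)) = 1/(-74) = -1/74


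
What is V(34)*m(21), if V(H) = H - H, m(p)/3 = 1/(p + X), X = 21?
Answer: 0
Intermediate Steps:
m(p) = 3/(21 + p) (m(p) = 3/(p + 21) = 3/(21 + p))
V(H) = 0
V(34)*m(21) = 0*(3/(21 + 21)) = 0*(3/42) = 0*(3*(1/42)) = 0*(1/14) = 0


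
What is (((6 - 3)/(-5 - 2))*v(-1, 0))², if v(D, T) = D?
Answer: 9/49 ≈ 0.18367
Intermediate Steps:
(((6 - 3)/(-5 - 2))*v(-1, 0))² = (((6 - 3)/(-5 - 2))*(-1))² = ((3/(-7))*(-1))² = ((3*(-⅐))*(-1))² = (-3/7*(-1))² = (3/7)² = 9/49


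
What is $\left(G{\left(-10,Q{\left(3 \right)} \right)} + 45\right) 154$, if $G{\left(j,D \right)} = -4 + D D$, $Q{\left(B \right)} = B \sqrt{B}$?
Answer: $10472$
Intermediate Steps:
$Q{\left(B \right)} = B^{\frac{3}{2}}$
$G{\left(j,D \right)} = -4 + D^{2}$
$\left(G{\left(-10,Q{\left(3 \right)} \right)} + 45\right) 154 = \left(\left(-4 + \left(3^{\frac{3}{2}}\right)^{2}\right) + 45\right) 154 = \left(\left(-4 + \left(3 \sqrt{3}\right)^{2}\right) + 45\right) 154 = \left(\left(-4 + 27\right) + 45\right) 154 = \left(23 + 45\right) 154 = 68 \cdot 154 = 10472$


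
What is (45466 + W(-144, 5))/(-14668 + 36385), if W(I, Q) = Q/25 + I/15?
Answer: 75761/36195 ≈ 2.0931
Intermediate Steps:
W(I, Q) = I/15 + Q/25 (W(I, Q) = Q*(1/25) + I*(1/15) = Q/25 + I/15 = I/15 + Q/25)
(45466 + W(-144, 5))/(-14668 + 36385) = (45466 + ((1/15)*(-144) + (1/25)*5))/(-14668 + 36385) = (45466 + (-48/5 + ⅕))/21717 = (45466 - 47/5)*(1/21717) = (227283/5)*(1/21717) = 75761/36195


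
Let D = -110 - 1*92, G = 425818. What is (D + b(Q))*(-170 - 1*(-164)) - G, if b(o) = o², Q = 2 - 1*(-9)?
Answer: -425332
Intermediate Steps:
Q = 11 (Q = 2 + 9 = 11)
D = -202 (D = -110 - 92 = -202)
(D + b(Q))*(-170 - 1*(-164)) - G = (-202 + 11²)*(-170 - 1*(-164)) - 1*425818 = (-202 + 121)*(-170 + 164) - 425818 = -81*(-6) - 425818 = 486 - 425818 = -425332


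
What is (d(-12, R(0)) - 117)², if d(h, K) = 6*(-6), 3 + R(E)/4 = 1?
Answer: 23409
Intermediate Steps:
R(E) = -8 (R(E) = -12 + 4*1 = -12 + 4 = -8)
d(h, K) = -36
(d(-12, R(0)) - 117)² = (-36 - 117)² = (-153)² = 23409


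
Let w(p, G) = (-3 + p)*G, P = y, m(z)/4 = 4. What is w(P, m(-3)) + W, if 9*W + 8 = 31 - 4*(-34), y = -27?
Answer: -1387/3 ≈ -462.33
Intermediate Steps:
m(z) = 16 (m(z) = 4*4 = 16)
P = -27
w(p, G) = G*(-3 + p)
W = 53/3 (W = -8/9 + (31 - 4*(-34))/9 = -8/9 + (31 + 136)/9 = -8/9 + (⅑)*167 = -8/9 + 167/9 = 53/3 ≈ 17.667)
w(P, m(-3)) + W = 16*(-3 - 27) + 53/3 = 16*(-30) + 53/3 = -480 + 53/3 = -1387/3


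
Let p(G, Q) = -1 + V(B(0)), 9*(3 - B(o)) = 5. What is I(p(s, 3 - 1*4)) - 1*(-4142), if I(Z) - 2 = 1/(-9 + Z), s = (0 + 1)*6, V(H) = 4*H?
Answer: 8279/2 ≈ 4139.5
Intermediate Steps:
B(o) = 22/9 (B(o) = 3 - ⅑*5 = 3 - 5/9 = 22/9)
s = 6 (s = 1*6 = 6)
p(G, Q) = 79/9 (p(G, Q) = -1 + 4*(22/9) = -1 + 88/9 = 79/9)
I(Z) = 2 + 1/(-9 + Z)
I(p(s, 3 - 1*4)) - 1*(-4142) = (-17 + 2*(79/9))/(-9 + 79/9) - 1*(-4142) = (-17 + 158/9)/(-2/9) + 4142 = -9/2*5/9 + 4142 = -5/2 + 4142 = 8279/2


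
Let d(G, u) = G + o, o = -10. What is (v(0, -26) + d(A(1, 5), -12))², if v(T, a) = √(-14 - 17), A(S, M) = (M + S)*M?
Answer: (20 + I*√31)² ≈ 369.0 + 222.71*I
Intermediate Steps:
A(S, M) = M*(M + S)
d(G, u) = -10 + G (d(G, u) = G - 10 = -10 + G)
v(T, a) = I*√31 (v(T, a) = √(-31) = I*√31)
(v(0, -26) + d(A(1, 5), -12))² = (I*√31 + (-10 + 5*(5 + 1)))² = (I*√31 + (-10 + 5*6))² = (I*√31 + (-10 + 30))² = (I*√31 + 20)² = (20 + I*√31)²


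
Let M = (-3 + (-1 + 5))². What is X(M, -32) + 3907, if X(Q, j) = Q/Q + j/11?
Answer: 42956/11 ≈ 3905.1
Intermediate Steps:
M = 1 (M = (-3 + 4)² = 1² = 1)
X(Q, j) = 1 + j/11 (X(Q, j) = 1 + j*(1/11) = 1 + j/11)
X(M, -32) + 3907 = (1 + (1/11)*(-32)) + 3907 = (1 - 32/11) + 3907 = -21/11 + 3907 = 42956/11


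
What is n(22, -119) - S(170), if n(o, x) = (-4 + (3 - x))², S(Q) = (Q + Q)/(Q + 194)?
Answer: 1266999/91 ≈ 13923.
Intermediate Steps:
S(Q) = 2*Q/(194 + Q) (S(Q) = (2*Q)/(194 + Q) = 2*Q/(194 + Q))
n(o, x) = (-1 - x)²
n(22, -119) - S(170) = (1 - 119)² - 2*170/(194 + 170) = (-118)² - 2*170/364 = 13924 - 2*170/364 = 13924 - 1*85/91 = 13924 - 85/91 = 1266999/91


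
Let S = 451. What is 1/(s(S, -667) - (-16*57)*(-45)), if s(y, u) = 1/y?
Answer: -451/18509039 ≈ -2.4366e-5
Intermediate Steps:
1/(s(S, -667) - (-16*57)*(-45)) = 1/(1/451 - (-16*57)*(-45)) = 1/(1/451 - (-912)*(-45)) = 1/(1/451 - 1*41040) = 1/(1/451 - 41040) = 1/(-18509039/451) = -451/18509039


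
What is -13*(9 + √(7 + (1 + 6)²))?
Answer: -117 - 26*√14 ≈ -214.28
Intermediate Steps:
-13*(9 + √(7 + (1 + 6)²)) = -13*(9 + √(7 + 7²)) = -13*(9 + √(7 + 49)) = -13*(9 + √56) = -13*(9 + 2*√14) = -117 - 26*√14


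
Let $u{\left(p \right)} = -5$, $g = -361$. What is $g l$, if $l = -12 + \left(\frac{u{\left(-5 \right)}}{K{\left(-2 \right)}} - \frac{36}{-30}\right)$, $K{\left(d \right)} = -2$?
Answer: $\frac{29963}{10} \approx 2996.3$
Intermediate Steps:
$l = - \frac{83}{10}$ ($l = -12 - \left(- \frac{6}{5} - \frac{5}{2}\right) = -12 - - \frac{37}{10} = -12 + \left(\frac{5}{2} + \frac{6}{5}\right) = -12 + \frac{37}{10} = - \frac{83}{10} \approx -8.3$)
$g l = \left(-361\right) \left(- \frac{83}{10}\right) = \frac{29963}{10}$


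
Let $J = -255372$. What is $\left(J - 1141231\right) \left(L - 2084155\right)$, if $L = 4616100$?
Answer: $-3536121982835$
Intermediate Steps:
$\left(J - 1141231\right) \left(L - 2084155\right) = \left(-255372 - 1141231\right) \left(4616100 - 2084155\right) = \left(-1396603\right) 2531945 = -3536121982835$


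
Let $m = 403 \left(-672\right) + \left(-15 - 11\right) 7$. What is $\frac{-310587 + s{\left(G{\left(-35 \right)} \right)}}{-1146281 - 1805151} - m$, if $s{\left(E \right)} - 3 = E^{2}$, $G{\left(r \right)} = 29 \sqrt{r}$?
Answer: $\frac{799832509155}{2951432} \approx 2.71 \cdot 10^{5}$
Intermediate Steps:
$s{\left(E \right)} = 3 + E^{2}$
$m = -270998$ ($m = -270816 - 182 = -270998$)
$\frac{-310587 + s{\left(G{\left(-35 \right)} \right)}}{-1146281 - 1805151} - m = \frac{-310587 + \left(3 + \left(29 \sqrt{-35}\right)^{2}\right)}{-1146281 - 1805151} - -270998 = \frac{-310587 + \left(3 + \left(29 i \sqrt{35}\right)^{2}\right)}{-2951432} + 270998 = \left(-310587 + \left(3 + \left(29 i \sqrt{35}\right)^{2}\right)\right) \left(- \frac{1}{2951432}\right) + 270998 = \left(-310587 + \left(3 - 29435\right)\right) \left(- \frac{1}{2951432}\right) + 270998 = \left(-310587 - 29432\right) \left(- \frac{1}{2951432}\right) + 270998 = \left(-340019\right) \left(- \frac{1}{2951432}\right) + 270998 = \frac{340019}{2951432} + 270998 = \frac{799832509155}{2951432}$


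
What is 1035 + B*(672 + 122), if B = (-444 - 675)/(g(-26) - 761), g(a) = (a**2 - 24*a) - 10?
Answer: -340971/529 ≈ -644.56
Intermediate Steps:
g(a) = -10 + a**2 - 24*a
B = -1119/529 (B = (-444 - 675)/((-10 + (-26)**2 - 24*(-26)) - 761) = -1119/((-10 + 676 + 624) - 761) = -1119/(1290 - 761) = -1119/529 ≈ -2.1153)
1035 + B*(672 + 122) = 1035 - 1119*(672 + 122)/529 = 1035 - 1119/529*794 = 1035 - 888486/529 = -340971/529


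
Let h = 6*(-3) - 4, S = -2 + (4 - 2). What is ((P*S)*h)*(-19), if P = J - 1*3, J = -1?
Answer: 0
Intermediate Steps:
P = -4 (P = -1 - 1*3 = -1 - 3 = -4)
S = 0 (S = -2 + 2 = 0)
h = -22 (h = -18 - 4 = -22)
((P*S)*h)*(-19) = (-4*0*(-22))*(-19) = (0*(-22))*(-19) = 0*(-19) = 0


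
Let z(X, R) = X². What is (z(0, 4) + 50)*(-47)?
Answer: -2350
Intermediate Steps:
(z(0, 4) + 50)*(-47) = (0² + 50)*(-47) = (0 + 50)*(-47) = 50*(-47) = -2350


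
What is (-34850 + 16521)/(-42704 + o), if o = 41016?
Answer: 18329/1688 ≈ 10.858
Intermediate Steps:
(-34850 + 16521)/(-42704 + o) = (-34850 + 16521)/(-42704 + 41016) = -18329/(-1688) = -18329*(-1/1688) = 18329/1688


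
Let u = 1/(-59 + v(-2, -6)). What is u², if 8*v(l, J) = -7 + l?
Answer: 64/231361 ≈ 0.00027662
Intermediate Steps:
v(l, J) = -7/8 + l/8 (v(l, J) = (-7 + l)/8 = -7/8 + l/8)
u = -8/481 (u = 1/(-59 + (-7/8 + (⅛)*(-2))) = 1/(-59 + (-7/8 - ¼)) = 1/(-59 - 9/8) = 1/(-481/8) = -8/481 ≈ -0.016632)
u² = (-8/481)² = 64/231361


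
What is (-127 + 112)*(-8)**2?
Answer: -960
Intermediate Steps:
(-127 + 112)*(-8)**2 = -15*64 = -960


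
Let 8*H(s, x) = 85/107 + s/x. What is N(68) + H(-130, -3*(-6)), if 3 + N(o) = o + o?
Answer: 509221/3852 ≈ 132.20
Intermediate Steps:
H(s, x) = 85/856 + s/(8*x) (H(s, x) = (85/107 + s/x)/8 = 85/856 + s/(8*x))
N(o) = -3 + 2*o (N(o) = -3 + (o + o) = -3 + 2*o)
N(68) + H(-130, -3*(-6)) = (-3 + 2*68) + (85/856 + (1/8)*(-130)/(-3*(-6))) = (-3 + 136) + (85/856 + (1/8)*(-130)/18) = 133 + (85/856 + (1/8)*(-130)*(1/18)) = 133 + (85/856 - 65/72) = 133 - 3095/3852 = 509221/3852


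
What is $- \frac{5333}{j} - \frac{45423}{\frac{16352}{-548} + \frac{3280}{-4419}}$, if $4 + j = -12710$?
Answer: $\frac{174861912721061}{117694972824} \approx 1485.7$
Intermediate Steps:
$j = -12714$ ($j = -4 - 12710 = -12714$)
$- \frac{5333}{j} - \frac{45423}{\frac{16352}{-548} + \frac{3280}{-4419}} = - \frac{5333}{-12714} - \frac{45423}{\frac{16352}{-548} + \frac{3280}{-4419}} = \left(-5333\right) \left(- \frac{1}{12714}\right) - \frac{45423}{16352 \left(- \frac{1}{548}\right) + 3280 \left(- \frac{1}{4419}\right)} = \frac{5333}{12714} - \frac{45423}{- \frac{4088}{137} - \frac{3280}{4419}} = \frac{5333}{12714} - \frac{45423}{- \frac{18514232}{605403}} = \frac{5333}{12714} - - \frac{27499220469}{18514232} = \frac{5333}{12714} + \frac{27499220469}{18514232} = \frac{174861912721061}{117694972824}$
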